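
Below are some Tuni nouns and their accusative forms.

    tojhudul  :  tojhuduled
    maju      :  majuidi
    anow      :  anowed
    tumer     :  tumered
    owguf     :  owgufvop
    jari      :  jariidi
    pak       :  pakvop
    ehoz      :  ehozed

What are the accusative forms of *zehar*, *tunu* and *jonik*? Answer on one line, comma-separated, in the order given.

Looking at the final sound of each stem: -vop when the stem ends in a voiceless consonant (*owguf*, *pak*); -ed when the stem ends in a voiced consonant (*tojhudul*, *anow*, *tumer*, *ehoz*); -idi when the stem ends in a vowel (*maju*, *jari*).
Since the final sound of *zehar* is /r/ (a voiced consonant), it takes -ed, giving *zehared*.
Since the final sound of *tunu* is /u/ (a vowel), it takes -idi, giving *tunuidi*.
The final sound of *jonik* is /k/, which is a voiceless consonant, so the suffix is -vop, giving *jonikvop*.

zehared, tunuidi, jonikvop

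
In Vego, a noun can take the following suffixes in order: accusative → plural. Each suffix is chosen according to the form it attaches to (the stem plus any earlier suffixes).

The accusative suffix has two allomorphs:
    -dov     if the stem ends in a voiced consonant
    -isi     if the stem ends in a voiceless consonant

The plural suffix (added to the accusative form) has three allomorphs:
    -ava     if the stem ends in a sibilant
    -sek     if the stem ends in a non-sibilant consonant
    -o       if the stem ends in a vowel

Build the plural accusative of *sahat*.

*sahat* — final consonant /t/ (voiceless) → -isi → *sahatisi*.
The accusative form *sahatisi*: final sound = /i/, a vowel → -o → *sahatisio*.

sahatisio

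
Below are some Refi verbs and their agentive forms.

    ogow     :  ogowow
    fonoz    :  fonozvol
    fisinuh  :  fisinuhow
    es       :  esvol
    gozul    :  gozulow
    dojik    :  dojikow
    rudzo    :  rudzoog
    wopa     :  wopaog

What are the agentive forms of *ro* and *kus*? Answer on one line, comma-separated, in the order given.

The alternation tracks the final sound of the stem — -vol when the stem ends in a sibilant (*fonoz*, *es*); -ow when the stem ends in a non-sibilant consonant (*ogow*, *fisinuh*, *gozul*, *dojik*); -og when the stem ends in a vowel (*rudzo*, *wopa*).
The final sound of *ro* is /o/, which is a vowel, so the suffix is -og, giving *roog*.
Since the final sound of *kus* is /s/ (a sibilant), it takes -vol, giving *kusvol*.

roog, kusvol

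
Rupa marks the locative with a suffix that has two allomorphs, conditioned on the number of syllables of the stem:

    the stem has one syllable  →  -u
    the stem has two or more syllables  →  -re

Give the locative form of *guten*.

gutenre

*guten* (2 syllables) → -re → *gutenre*.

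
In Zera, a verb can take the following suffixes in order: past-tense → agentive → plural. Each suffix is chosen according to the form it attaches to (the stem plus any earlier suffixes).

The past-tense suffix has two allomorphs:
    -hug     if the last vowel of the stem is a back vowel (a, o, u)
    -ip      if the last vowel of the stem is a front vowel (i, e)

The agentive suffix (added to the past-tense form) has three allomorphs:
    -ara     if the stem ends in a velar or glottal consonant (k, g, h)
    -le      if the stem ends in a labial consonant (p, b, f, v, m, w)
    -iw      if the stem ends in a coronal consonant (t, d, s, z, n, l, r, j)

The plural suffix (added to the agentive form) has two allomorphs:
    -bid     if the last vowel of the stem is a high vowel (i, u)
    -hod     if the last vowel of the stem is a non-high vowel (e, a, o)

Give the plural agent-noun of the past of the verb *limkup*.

limkuphugarahod

*limkup* — last vowel /u/ (a back vowel) → -hug → *limkuphug*.
Since the final consonant of the past-tense form *limkuphug* is /g/ (velar/glottal), it takes -ara, giving *limkuphugara*.
The agentive form *limkuphugara* — last vowel /a/ (a non-high vowel) → -hod → *limkuphugarahod*.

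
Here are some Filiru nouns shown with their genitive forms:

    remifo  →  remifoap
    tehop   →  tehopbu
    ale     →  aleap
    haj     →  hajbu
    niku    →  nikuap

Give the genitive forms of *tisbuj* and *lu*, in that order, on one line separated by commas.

The suffix is conditioned by the final sound: -bu when the stem ends in a consonant (*tehop*, *haj*); -ap when the stem ends in a vowel (*remifo*, *ale*, *niku*).
*tisbuj*: final sound = /j/, a consonant → -bu → *tisbujbu*.
Since the final sound of *lu* is /u/ (a vowel), it takes -ap, giving *luap*.

tisbujbu, luap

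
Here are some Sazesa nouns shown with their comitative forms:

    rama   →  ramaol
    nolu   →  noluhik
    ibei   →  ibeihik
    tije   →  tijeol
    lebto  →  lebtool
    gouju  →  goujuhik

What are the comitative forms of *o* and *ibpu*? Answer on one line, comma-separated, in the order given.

The pattern is height harmony: -hik when the last vowel of the stem is a high vowel (*nolu*, *ibei*, *gouju*); -ol when the last vowel of the stem is a non-high vowel (*rama*, *tije*, *lebto*).
*o* — last vowel /o/ (a non-high vowel) → -ol → *ool*.
*ibpu*: last vowel = /u/, a high vowel → -hik → *ibpuhik*.

ool, ibpuhik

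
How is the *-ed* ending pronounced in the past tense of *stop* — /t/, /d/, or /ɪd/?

/t/

The stem *stop* ends in a voiceless consonant other than /t/.
The -ed suffix is realized as /ɪd/ after /t, d/; as /t/ after other voiceless consonants; and as /d/ after other voiced sounds.
So -ed on *stop* is pronounced /t/.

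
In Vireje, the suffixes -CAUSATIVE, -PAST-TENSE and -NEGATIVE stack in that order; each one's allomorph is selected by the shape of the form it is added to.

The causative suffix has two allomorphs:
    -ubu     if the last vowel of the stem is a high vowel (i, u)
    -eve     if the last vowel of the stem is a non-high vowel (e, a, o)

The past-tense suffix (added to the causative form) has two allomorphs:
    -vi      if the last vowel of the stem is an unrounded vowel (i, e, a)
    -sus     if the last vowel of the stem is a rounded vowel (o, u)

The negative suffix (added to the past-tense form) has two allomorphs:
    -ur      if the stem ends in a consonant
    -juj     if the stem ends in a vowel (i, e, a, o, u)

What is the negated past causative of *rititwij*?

rititwijubususur

Since the last vowel of *rititwij* is /i/ (a high vowel), it takes -ubu, giving *rititwijubu*.
The causative form *rititwijubu*: last vowel = /u/, a rounded vowel → -sus → *rititwijubusus*.
Since the final sound of the past-tense form *rititwijubusus* is /s/ (a consonant), it takes -ur, giving *rititwijubususur*.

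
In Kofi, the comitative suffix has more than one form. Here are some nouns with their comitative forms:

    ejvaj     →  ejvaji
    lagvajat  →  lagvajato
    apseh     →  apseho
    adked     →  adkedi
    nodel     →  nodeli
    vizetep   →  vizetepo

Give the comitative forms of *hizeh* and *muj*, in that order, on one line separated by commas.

hizeho, muji

The pattern is voicing of the final consonant: -o when the stem ends in a voiceless consonant (*lagvajat*, *apseh*, *vizetep*); -i when the stem ends in a voiced consonant (*ejvaj*, *adked*, *nodel*).
The final consonant of *hizeh* is /h/, which is voiceless, so the suffix is -o, giving *hizeho*.
Since the final consonant of *muj* is /j/ (voiced), it takes -i, giving *muji*.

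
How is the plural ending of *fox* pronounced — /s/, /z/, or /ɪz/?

The stem *fox* ends in a sibilant (/s, z, ʃ, ʒ, tʃ, dʒ/).
The plural suffix surfaces as /ɪz/ after sibilants, /s/ after other voiceless consonants, and /z/ after other voiced sounds.
So the plural -s on *fox* is pronounced /ɪz/.

/ɪz/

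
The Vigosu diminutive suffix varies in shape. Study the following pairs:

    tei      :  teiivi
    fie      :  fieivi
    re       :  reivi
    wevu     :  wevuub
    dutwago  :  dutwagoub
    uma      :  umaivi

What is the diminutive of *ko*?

koub

The pattern is rounding harmony: -ub when the last vowel of the stem is a rounded vowel (*wevu*, *dutwago*); -ivi when the last vowel of the stem is an unrounded vowel (*tei*, *fie*, *re*, *uma*).
*ko*: last vowel = /o/, a rounded vowel → -ub → *koub*.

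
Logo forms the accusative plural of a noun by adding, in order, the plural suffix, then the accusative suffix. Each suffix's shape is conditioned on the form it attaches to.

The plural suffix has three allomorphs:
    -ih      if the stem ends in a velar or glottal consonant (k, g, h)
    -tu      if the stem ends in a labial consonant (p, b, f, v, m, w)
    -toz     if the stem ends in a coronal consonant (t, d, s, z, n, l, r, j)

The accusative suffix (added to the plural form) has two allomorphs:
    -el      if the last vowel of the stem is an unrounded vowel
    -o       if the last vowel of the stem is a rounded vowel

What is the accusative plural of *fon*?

fontozo

*fon* — final consonant /n/ (coronal) → -toz → *fontoz*.
Since the last vowel of the plural form *fontoz* is /o/ (a rounded vowel), it takes -o, giving *fontozo*.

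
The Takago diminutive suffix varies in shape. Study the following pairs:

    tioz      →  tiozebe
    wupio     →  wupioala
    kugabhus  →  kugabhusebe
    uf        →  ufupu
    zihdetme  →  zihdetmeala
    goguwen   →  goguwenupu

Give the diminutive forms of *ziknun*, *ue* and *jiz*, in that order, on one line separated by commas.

ziknunupu, ueala, jizebe

Looking at the final sound of each stem: -ebe when the stem ends in a sibilant (*tioz*, *kugabhus*); -upu when the stem ends in a non-sibilant consonant (*uf*, *goguwen*); -ala when the stem ends in a vowel (*wupio*, *zihdetme*).
Since the final sound of *ziknun* is /n/ (a non-sibilant consonant), it takes -upu, giving *ziknunupu*.
The final sound of *ue* is /e/, which is a vowel, so the suffix is -ala, giving *ueala*.
The final sound of *jiz* is /z/, which is a sibilant, so the suffix is -ebe, giving *jizebe*.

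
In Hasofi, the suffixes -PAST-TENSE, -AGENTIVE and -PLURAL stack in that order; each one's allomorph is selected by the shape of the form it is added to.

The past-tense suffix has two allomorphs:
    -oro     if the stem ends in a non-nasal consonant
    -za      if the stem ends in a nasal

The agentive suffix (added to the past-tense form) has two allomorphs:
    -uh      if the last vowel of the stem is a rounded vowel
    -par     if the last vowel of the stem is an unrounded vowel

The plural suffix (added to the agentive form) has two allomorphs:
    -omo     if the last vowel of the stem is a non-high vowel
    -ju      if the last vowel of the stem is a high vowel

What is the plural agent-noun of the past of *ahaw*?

ahaworouhju

The final consonant of *ahaw* is /w/, which is non-nasal, so the past-tense suffix is -oro, giving *ahaworo*.
Since the last vowel of the past-tense form *ahaworo* is /o/ (a rounded vowel), it takes -uh, giving *ahaworouh*.
The agentive form *ahaworouh*: last vowel = /u/, a high vowel → -ju → *ahaworouhju*.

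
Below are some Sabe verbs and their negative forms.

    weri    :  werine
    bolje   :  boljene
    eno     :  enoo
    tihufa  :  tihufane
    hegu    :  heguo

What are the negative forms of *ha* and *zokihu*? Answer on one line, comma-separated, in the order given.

The pattern is rounding harmony: -o when the last vowel of the stem is a rounded vowel (*eno*, *hegu*); -ne when the last vowel of the stem is an unrounded vowel (*weri*, *bolje*, *tihufa*).
*ha* — last vowel /a/ (an unrounded vowel) → -ne → *hane*.
Since the last vowel of *zokihu* is /u/ (a rounded vowel), it takes -o, giving *zokihuo*.

hane, zokihuo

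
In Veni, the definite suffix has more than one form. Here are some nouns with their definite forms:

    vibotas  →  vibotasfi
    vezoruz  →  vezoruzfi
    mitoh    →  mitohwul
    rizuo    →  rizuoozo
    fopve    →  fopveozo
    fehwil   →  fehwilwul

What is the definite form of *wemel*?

The suffix is conditioned by the final sound: -fi when the stem ends in a sibilant (*vibotas*, *vezoruz*); -wul when the stem ends in a non-sibilant consonant (*mitoh*, *fehwil*); -ozo when the stem ends in a vowel (*rizuo*, *fopve*).
*wemel*: final sound = /l/, a non-sibilant consonant → -wul → *wemelwul*.

wemelwul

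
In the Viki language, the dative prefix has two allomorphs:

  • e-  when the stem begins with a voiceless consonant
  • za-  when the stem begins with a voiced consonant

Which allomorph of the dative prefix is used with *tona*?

The first consonant of *tona* is /t/, which is voiceless, so the prefix is e-.

e-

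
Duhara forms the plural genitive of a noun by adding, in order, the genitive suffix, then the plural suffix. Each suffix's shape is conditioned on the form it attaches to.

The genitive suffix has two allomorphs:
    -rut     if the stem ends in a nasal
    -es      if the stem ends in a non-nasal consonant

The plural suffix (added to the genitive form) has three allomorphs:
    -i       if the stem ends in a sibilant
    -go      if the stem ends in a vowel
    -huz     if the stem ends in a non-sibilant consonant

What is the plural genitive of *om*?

omruthuz

*om*: final consonant = /m/, a nasal → -rut → *omrut*.
The final sound of the genitive form *omrut* is /t/, which is a non-sibilant consonant, so the plural suffix is -huz, giving *omruthuz*.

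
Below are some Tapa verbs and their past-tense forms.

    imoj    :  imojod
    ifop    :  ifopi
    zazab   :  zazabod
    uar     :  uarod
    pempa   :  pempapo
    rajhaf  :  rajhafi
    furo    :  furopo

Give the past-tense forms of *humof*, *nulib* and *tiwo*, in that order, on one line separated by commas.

humofi, nulibod, tiwopo

The suffix is conditioned by the final sound: -i when the stem ends in a voiceless consonant (*ifop*, *rajhaf*); -od when the stem ends in a voiced consonant (*imoj*, *zazab*, *uar*); -po when the stem ends in a vowel (*pempa*, *furo*).
The final sound of *humof* is /f/, which is a voiceless consonant, so the suffix is -i, giving *humofi*.
The final sound of *nulib* is /b/, which is a voiced consonant, so the suffix is -od, giving *nulibod*.
Since the final sound of *tiwo* is /o/ (a vowel), it takes -po, giving *tiwopo*.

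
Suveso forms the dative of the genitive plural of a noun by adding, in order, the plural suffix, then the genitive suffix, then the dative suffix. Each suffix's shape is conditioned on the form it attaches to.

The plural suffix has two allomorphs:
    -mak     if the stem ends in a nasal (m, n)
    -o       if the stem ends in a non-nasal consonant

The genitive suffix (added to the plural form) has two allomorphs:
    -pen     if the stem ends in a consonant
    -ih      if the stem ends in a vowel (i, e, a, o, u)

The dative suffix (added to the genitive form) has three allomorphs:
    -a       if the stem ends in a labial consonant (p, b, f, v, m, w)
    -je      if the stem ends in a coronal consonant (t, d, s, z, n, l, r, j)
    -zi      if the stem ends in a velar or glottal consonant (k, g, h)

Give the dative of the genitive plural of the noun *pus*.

The final consonant of *pus* is /s/, which is non-nasal, so the plural suffix is -o, giving *puso*.
The plural form *puso* — final sound /o/ (a vowel) → -ih → *pusoih*.
The genitive form *pusoih* — final consonant /h/ (velar/glottal) → -zi → *pusoihzi*.

pusoihzi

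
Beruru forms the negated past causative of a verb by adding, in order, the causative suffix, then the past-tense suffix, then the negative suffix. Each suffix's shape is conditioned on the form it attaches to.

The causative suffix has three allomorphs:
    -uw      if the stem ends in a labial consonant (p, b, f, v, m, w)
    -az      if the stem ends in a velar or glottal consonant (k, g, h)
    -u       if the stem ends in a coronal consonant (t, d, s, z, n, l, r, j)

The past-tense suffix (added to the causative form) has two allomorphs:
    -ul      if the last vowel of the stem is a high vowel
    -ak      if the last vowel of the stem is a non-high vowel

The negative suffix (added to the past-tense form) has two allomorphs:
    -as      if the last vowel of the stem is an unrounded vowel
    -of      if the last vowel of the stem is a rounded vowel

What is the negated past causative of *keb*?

kebuwulof

The final consonant of *keb* is /b/, which is labial, so the causative suffix is -uw, giving *kebuw*.
The last vowel of the causative form *kebuw* is /u/, which is a high vowel, so the past-tense suffix is -ul, giving *kebuwul*.
The past-tense form *kebuwul* — last vowel /u/ (a rounded vowel) → -of → *kebuwulof*.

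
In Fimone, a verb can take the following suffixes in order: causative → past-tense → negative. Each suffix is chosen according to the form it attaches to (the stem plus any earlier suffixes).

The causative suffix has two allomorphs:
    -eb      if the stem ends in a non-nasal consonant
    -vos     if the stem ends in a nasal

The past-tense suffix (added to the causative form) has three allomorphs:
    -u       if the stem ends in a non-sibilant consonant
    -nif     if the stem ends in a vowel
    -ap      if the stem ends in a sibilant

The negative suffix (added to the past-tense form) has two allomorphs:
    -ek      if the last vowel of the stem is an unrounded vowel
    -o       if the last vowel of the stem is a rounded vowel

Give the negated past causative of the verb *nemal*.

nemalebuo

The final consonant of *nemal* is /l/, which is non-nasal, so the causative suffix is -eb, giving *nemaleb*.
The causative form *nemaleb* — final sound /b/ (a non-sibilant consonant) → -u → *nemalebu*.
Since the last vowel of the past-tense form *nemalebu* is /u/ (a rounded vowel), it takes -o, giving *nemalebuo*.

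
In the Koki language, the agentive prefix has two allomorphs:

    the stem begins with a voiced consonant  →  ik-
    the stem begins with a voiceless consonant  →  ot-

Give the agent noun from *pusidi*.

otpusidi

Since the first consonant of *pusidi* is /p/ (voiceless), it takes ot-, giving *otpusidi*.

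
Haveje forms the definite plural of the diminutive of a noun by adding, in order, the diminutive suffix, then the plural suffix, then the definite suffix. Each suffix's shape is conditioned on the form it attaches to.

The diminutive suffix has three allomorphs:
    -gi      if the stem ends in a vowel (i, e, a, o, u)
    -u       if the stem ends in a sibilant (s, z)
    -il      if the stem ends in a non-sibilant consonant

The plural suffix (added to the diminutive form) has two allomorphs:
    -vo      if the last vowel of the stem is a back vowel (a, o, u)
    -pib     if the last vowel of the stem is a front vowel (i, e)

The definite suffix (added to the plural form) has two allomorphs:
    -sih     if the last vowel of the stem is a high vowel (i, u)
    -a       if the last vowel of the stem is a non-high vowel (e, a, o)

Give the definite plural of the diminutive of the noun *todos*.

todosuvoa

The final sound of *todos* is /s/, which is a sibilant, so the diminutive suffix is -u, giving *todosu*.
Since the last vowel of the diminutive form *todosu* is /u/ (a back vowel), it takes -vo, giving *todosuvo*.
The plural form *todosuvo*: last vowel = /o/, a non-high vowel → -a → *todosuvoa*.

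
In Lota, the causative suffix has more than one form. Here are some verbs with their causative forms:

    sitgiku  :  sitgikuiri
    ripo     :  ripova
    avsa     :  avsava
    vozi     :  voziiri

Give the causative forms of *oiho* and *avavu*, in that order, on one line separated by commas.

oihova, avavuiri

Looking at the last vowel of each stem: -iri when the last vowel of the stem is a high vowel (*sitgiku*, *vozi*); -va when the last vowel of the stem is a non-high vowel (*ripo*, *avsa*).
Since the last vowel of *oiho* is /o/ (a non-high vowel), it takes -va, giving *oihova*.
Since the last vowel of *avavu* is /u/ (a high vowel), it takes -iri, giving *avavuiri*.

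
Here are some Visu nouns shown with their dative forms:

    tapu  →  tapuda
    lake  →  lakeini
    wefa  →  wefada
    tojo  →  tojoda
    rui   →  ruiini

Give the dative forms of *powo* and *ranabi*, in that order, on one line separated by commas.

The alternation tracks the last vowel of the stem — -ini when the last vowel of the stem is a front vowel (*lake*, *rui*); -da when the last vowel of the stem is a back vowel (*tapu*, *wefa*, *tojo*).
Since the last vowel of *powo* is /o/ (a back vowel), it takes -da, giving *powoda*.
*ranabi* — last vowel /i/ (a front vowel) → -ini → *ranabiini*.

powoda, ranabiini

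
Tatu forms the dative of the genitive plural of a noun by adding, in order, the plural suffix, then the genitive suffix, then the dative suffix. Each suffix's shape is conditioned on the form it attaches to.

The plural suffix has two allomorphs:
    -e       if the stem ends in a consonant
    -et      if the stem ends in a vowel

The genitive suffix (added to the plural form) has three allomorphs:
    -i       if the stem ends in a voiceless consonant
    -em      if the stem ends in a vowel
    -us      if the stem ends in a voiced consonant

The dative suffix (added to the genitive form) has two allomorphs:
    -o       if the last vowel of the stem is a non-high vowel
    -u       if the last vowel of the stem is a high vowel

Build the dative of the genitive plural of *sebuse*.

sebuseetiu

*sebuse*: final sound = /e/, a vowel → -et → *sebuseet*.
The final sound of the plural form *sebuseet* is /t/, which is a voiceless consonant, so the genitive suffix is -i, giving *sebuseeti*.
The genitive form *sebuseeti* — last vowel /i/ (a high vowel) → -u → *sebuseetiu*.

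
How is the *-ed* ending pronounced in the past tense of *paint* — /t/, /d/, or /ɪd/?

/ɪd/

The stem *paint* ends in /t/ or /d/.
The -ed suffix is realized as /ɪd/ after /t, d/; as /t/ after other voiceless consonants; and as /d/ after other voiced sounds.
So -ed on *paint* is pronounced /ɪd/.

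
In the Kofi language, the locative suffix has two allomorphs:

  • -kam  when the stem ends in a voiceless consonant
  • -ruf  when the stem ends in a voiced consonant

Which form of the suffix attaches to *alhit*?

-kam

Since the final consonant of *alhit* is /t/ (voiceless), it takes -kam.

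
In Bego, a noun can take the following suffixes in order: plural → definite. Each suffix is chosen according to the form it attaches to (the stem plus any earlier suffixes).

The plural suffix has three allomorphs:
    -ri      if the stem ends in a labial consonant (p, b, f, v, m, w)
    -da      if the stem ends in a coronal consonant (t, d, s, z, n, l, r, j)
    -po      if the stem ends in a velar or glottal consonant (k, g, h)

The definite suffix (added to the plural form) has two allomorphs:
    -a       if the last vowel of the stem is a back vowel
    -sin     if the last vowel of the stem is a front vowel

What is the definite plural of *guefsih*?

*guefsih*: final consonant = /h/, velar/glottal → -po → *guefsihpo*.
Since the last vowel of the plural form *guefsihpo* is /o/ (a back vowel), it takes -a, giving *guefsihpoa*.

guefsihpoa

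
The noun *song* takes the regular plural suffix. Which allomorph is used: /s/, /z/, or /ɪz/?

The stem *song* ends in a voiced non-sibilant sound.
The plural suffix surfaces as /ɪz/ after sibilants, /s/ after other voiceless consonants, and /z/ after other voiced sounds.
So the plural -s on *song* is pronounced /z/.

/z/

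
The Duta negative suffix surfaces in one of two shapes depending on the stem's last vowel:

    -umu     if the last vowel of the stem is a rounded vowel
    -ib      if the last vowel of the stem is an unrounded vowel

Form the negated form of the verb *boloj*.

*boloj*: last vowel = /o/, a rounded vowel → -umu → *bolojumu*.

bolojumu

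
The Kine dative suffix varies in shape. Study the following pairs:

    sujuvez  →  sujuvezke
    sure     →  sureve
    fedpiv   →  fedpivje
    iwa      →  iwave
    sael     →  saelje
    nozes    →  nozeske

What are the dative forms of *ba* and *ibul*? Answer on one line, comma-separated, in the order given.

The alternation tracks the final sound of the stem — -ke when the stem ends in a sibilant (*sujuvez*, *nozes*); -je when the stem ends in a non-sibilant consonant (*fedpiv*, *sael*); -ve when the stem ends in a vowel (*sure*, *iwa*).
*ba*: final sound = /a/, a vowel → -ve → *bave*.
The final sound of *ibul* is /l/, which is a non-sibilant consonant, so the suffix is -je, giving *ibulje*.

bave, ibulje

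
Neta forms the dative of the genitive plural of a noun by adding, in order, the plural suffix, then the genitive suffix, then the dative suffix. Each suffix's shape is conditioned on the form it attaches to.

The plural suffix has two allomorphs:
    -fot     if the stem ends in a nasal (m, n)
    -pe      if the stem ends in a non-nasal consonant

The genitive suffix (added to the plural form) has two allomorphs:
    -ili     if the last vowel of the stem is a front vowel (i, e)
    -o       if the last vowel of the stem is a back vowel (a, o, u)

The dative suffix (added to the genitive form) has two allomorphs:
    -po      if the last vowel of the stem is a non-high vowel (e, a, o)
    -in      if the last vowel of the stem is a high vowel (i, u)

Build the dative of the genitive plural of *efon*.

efonfotopo

*efon*: final consonant = /n/, a nasal → -fot → *efonfot*.
The plural form *efonfot* — last vowel /o/ (a back vowel) → -o → *efonfoto*.
The genitive form *efonfoto* — last vowel /o/ (a non-high vowel) → -po → *efonfotopo*.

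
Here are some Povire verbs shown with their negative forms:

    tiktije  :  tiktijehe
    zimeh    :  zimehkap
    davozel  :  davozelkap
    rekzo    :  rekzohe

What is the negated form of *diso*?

disohe

The alternation tracks the final sound of the stem — -kap when the stem ends in a consonant (*zimeh*, *davozel*); -he when the stem ends in a vowel (*tiktije*, *rekzo*).
Since the final sound of *diso* is /o/ (a vowel), it takes -he, giving *disohe*.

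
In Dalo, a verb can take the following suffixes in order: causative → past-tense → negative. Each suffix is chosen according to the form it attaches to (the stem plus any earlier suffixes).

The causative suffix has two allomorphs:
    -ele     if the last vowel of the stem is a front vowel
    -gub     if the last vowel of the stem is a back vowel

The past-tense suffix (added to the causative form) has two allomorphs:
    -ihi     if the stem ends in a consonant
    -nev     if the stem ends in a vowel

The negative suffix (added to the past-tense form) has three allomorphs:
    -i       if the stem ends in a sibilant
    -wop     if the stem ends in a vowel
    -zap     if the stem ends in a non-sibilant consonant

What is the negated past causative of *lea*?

Since the last vowel of *lea* is /a/ (a back vowel), it takes -gub, giving *leagub*.
Since the final sound of the causative form *leagub* is /b/ (a consonant), it takes -ihi, giving *leagubihi*.
The past-tense form *leagubihi* — final sound /i/ (a vowel) → -wop → *leagubihiwop*.

leagubihiwop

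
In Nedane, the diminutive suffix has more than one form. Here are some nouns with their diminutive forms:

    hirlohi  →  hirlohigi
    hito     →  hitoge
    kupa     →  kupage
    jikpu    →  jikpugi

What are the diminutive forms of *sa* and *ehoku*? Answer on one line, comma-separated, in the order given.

The suffix is conditioned by the last vowel: -gi when the last vowel of the stem is a high vowel (*hirlohi*, *jikpu*); -ge when the last vowel of the stem is a non-high vowel (*hito*, *kupa*).
*sa* — last vowel /a/ (a non-high vowel) → -ge → *sage*.
The last vowel of *ehoku* is /u/, which is a high vowel, so the suffix is -gi, giving *ehokugi*.

sage, ehokugi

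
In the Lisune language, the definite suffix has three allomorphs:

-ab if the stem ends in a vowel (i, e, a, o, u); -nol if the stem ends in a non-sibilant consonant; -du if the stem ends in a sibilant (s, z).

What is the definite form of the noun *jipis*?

jipisdu

*jipis* — final sound /s/ (a sibilant) → -du → *jipisdu*.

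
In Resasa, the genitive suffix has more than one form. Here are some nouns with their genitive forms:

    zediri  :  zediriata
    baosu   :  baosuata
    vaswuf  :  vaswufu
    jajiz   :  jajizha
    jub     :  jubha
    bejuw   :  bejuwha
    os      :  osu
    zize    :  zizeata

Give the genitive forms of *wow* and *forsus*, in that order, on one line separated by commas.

wowha, forsusu

The alternation tracks the final sound of the stem — -u when the stem ends in a voiceless consonant (*vaswuf*, *os*); -ha when the stem ends in a voiced consonant (*jajiz*, *jub*, *bejuw*); -ata when the stem ends in a vowel (*zediri*, *baosu*, *zize*).
Since the final sound of *wow* is /w/ (a voiced consonant), it takes -ha, giving *wowha*.
The final sound of *forsus* is /s/, which is a voiceless consonant, so the suffix is -u, giving *forsusu*.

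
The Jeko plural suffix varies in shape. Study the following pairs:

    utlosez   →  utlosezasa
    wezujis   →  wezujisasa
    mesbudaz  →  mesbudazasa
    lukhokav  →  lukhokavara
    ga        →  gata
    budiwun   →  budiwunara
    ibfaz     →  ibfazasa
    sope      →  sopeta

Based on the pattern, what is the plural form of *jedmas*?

jedmasasa

The alternation tracks the final sound of the stem — -asa when the stem ends in a sibilant (*utlosez*, *wezujis*, *mesbudaz*, *ibfaz*); -ara when the stem ends in a non-sibilant consonant (*lukhokav*, *budiwun*); -ta when the stem ends in a vowel (*ga*, *sope*).
The final sound of *jedmas* is /s/, which is a sibilant, so the suffix is -asa, giving *jedmasasa*.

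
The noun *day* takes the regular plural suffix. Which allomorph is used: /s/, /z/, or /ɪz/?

The stem *day* ends in a voiced non-sibilant sound.
The plural suffix surfaces as /ɪz/ after sibilants, /s/ after other voiceless consonants, and /z/ after other voiced sounds.
So the plural -s on *day* is pronounced /z/.

/z/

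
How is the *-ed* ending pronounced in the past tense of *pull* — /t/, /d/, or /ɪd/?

/d/

The stem *pull* ends in a voiced sound other than /d/.
The -ed suffix is realized as /ɪd/ after /t, d/; as /t/ after other voiceless consonants; and as /d/ after other voiced sounds.
So -ed on *pull* is pronounced /d/.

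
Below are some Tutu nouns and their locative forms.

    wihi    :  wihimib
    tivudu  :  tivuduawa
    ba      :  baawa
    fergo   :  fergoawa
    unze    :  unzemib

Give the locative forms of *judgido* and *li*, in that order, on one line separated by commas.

judgidoawa, limib

Looking at the last vowel of each stem: -mib when the last vowel of the stem is a front vowel (*wihi*, *unze*); -awa when the last vowel of the stem is a back vowel (*tivudu*, *ba*, *fergo*).
*judgido* — last vowel /o/ (a back vowel) → -awa → *judgidoawa*.
The last vowel of *li* is /i/, which is a front vowel, so the suffix is -mib, giving *limib*.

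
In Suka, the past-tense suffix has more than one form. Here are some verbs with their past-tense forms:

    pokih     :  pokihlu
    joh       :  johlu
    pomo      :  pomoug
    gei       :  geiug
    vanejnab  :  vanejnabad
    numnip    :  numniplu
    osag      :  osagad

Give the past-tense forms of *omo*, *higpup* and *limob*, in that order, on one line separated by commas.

omoug, higpuplu, limobad

The suffix is conditioned by the final sound: -lu when the stem ends in a voiceless consonant (*pokih*, *joh*, *numnip*); -ad when the stem ends in a voiced consonant (*vanejnab*, *osag*); -ug when the stem ends in a vowel (*pomo*, *gei*).
*omo*: final sound = /o/, a vowel → -ug → *omoug*.
The final sound of *higpup* is /p/, which is a voiceless consonant, so the suffix is -lu, giving *higpuplu*.
Since the final sound of *limob* is /b/ (a voiced consonant), it takes -ad, giving *limobad*.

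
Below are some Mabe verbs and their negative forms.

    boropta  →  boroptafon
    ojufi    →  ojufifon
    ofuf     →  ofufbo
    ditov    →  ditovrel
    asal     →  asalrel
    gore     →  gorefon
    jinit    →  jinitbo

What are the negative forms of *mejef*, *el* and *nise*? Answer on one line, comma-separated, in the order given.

mejefbo, elrel, nisefon

The suffix is conditioned by the final sound: -bo when the stem ends in a voiceless consonant (*ofuf*, *jinit*); -rel when the stem ends in a voiced consonant (*ditov*, *asal*); -fon when the stem ends in a vowel (*boropta*, *ojufi*, *gore*).
The final sound of *mejef* is /f/, which is a voiceless consonant, so the suffix is -bo, giving *mejefbo*.
*el* — final sound /l/ (a voiced consonant) → -rel → *elrel*.
Since the final sound of *nise* is /e/ (a vowel), it takes -fon, giving *nisefon*.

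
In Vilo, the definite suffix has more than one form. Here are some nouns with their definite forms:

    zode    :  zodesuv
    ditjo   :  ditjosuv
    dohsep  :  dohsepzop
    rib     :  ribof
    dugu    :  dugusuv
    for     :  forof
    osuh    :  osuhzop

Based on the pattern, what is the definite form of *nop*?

The pattern is voicing of the final sound: -zop when the stem ends in a voiceless consonant (*dohsep*, *osuh*); -of when the stem ends in a voiced consonant (*rib*, *for*); -suv when the stem ends in a vowel (*zode*, *ditjo*, *dugu*).
*nop* — final sound /p/ (a voiceless consonant) → -zop → *nopzop*.

nopzop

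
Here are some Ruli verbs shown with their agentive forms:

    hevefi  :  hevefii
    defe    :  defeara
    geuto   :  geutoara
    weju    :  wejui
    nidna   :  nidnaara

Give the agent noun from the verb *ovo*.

ovoara

The alternation tracks the last vowel of the stem — -i when the last vowel of the stem is a high vowel (*hevefi*, *weju*); -ara when the last vowel of the stem is a non-high vowel (*defe*, *geuto*, *nidna*).
*ovo*: last vowel = /o/, a non-high vowel → -ara → *ovoara*.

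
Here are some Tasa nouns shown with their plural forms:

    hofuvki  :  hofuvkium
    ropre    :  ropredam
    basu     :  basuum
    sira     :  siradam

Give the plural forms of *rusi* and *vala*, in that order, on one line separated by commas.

rusium, valadam

Looking at the last vowel of each stem: -um when the last vowel of the stem is a high vowel (*hofuvki*, *basu*); -dam when the last vowel of the stem is a non-high vowel (*ropre*, *sira*).
Since the last vowel of *rusi* is /i/ (a high vowel), it takes -um, giving *rusium*.
*vala* — last vowel /a/ (a non-high vowel) → -dam → *valadam*.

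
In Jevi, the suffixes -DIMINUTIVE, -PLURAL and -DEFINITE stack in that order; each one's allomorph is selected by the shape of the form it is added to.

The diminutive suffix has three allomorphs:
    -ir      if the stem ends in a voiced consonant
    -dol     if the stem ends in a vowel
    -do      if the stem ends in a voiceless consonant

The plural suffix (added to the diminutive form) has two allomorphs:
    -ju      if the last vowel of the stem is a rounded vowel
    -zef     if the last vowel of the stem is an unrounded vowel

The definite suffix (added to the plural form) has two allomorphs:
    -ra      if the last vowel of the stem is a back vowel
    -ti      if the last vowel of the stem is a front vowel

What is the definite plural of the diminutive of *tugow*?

tugowirzefti

Since the final sound of *tugow* is /w/ (a voiced consonant), it takes -ir, giving *tugowir*.
The last vowel of the diminutive form *tugowir* is /i/, which is an unrounded vowel, so the plural suffix is -zef, giving *tugowirzef*.
Since the last vowel of the plural form *tugowirzef* is /e/ (a front vowel), it takes -ti, giving *tugowirzefti*.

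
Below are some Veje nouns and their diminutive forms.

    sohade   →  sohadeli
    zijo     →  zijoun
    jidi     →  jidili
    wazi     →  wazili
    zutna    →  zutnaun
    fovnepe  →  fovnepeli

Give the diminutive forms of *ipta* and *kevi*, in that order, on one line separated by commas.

The alternation tracks the last vowel of the stem — -li when the last vowel of the stem is a front vowel (*sohade*, *jidi*, *wazi*, *fovnepe*); -un when the last vowel of the stem is a back vowel (*zijo*, *zutna*).
Since the last vowel of *ipta* is /a/ (a back vowel), it takes -un, giving *iptaun*.
The last vowel of *kevi* is /i/, which is a front vowel, so the suffix is -li, giving *kevili*.

iptaun, kevili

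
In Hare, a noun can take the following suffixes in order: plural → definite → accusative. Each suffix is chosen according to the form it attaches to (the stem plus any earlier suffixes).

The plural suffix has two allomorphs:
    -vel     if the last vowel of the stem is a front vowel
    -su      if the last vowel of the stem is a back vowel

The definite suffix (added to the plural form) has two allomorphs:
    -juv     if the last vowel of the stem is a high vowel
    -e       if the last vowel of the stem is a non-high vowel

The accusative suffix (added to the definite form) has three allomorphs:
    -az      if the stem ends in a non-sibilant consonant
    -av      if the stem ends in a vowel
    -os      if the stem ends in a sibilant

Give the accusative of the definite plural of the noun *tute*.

tuteveleav

*tute*: last vowel = /e/, a front vowel → -vel → *tutevel*.
The last vowel of the plural form *tutevel* is /e/, which is a non-high vowel, so the definite suffix is -e, giving *tutevele*.
The definite form *tutevele* — final sound /e/ (a vowel) → -av → *tuteveleav*.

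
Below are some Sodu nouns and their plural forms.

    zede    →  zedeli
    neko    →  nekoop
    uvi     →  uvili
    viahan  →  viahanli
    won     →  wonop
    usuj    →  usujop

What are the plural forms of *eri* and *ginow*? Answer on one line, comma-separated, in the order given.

erili, ginowop

The pattern is rounding harmony: -op when the last vowel of the stem is a rounded vowel (*neko*, *won*, *usuj*); -li when the last vowel of the stem is an unrounded vowel (*zede*, *uvi*, *viahan*).
*eri* — last vowel /i/ (an unrounded vowel) → -li → *erili*.
The last vowel of *ginow* is /o/, which is a rounded vowel, so the suffix is -op, giving *ginowop*.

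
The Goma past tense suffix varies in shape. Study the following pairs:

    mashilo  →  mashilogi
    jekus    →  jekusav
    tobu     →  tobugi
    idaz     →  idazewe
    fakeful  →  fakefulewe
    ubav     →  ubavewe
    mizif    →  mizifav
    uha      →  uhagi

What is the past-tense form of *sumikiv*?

sumikivewe

The suffix is conditioned by the final sound: -av when the stem ends in a voiceless consonant (*jekus*, *mizif*); -ewe when the stem ends in a voiced consonant (*idaz*, *fakeful*, *ubav*); -gi when the stem ends in a vowel (*mashilo*, *tobu*, *uha*).
*sumikiv*: final sound = /v/, a voiced consonant → -ewe → *sumikivewe*.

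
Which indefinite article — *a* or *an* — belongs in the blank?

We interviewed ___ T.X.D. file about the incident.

The indefinite article is chosen by the initial *sound* of the following word, not its spelling.
The initialism *T.X.D.* is read letter by letter; the first letter, T, is pronounced /tiː/, which begins with a consonant sound.
So the article is *a*: We interviewed a T.X.D. file about the incident.

a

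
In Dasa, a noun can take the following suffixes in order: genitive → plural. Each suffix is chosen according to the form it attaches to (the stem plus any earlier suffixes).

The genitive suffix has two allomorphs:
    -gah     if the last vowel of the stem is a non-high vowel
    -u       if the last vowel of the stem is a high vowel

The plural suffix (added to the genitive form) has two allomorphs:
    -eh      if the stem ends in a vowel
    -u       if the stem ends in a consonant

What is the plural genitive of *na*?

nagahu

Since the last vowel of *na* is /a/ (a non-high vowel), it takes -gah, giving *nagah*.
The genitive form *nagah*: final sound = /h/, a consonant → -u → *nagahu*.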